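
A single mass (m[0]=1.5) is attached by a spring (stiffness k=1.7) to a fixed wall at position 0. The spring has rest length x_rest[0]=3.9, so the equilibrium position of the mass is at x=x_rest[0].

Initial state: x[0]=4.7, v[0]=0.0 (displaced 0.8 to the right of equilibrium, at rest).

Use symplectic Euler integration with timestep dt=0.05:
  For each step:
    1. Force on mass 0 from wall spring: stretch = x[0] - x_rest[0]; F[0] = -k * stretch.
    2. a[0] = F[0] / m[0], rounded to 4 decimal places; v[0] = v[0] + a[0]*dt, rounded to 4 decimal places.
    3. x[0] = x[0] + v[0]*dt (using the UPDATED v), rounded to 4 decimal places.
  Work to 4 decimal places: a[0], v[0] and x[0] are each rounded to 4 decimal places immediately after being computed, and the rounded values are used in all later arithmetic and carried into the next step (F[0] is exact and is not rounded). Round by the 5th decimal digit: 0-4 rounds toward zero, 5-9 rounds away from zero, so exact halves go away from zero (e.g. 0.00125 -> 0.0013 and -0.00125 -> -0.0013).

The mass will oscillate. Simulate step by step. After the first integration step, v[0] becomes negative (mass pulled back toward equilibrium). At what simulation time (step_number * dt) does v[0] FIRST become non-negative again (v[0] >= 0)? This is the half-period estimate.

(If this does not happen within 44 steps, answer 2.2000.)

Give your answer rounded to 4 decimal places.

Step 0: x=[4.7000] v=[0.0000]
Step 1: x=[4.6977] v=[-0.0453]
Step 2: x=[4.6932] v=[-0.0905]
Step 3: x=[4.6864] v=[-0.1355]
Step 4: x=[4.6774] v=[-0.1801]
Step 5: x=[4.6662] v=[-0.2242]
Step 6: x=[4.6528] v=[-0.2676]
Step 7: x=[4.6373] v=[-0.3103]
Step 8: x=[4.6197] v=[-0.3521]
Step 9: x=[4.6001] v=[-0.3929]
Step 10: x=[4.5785] v=[-0.4326]
Step 11: x=[4.5549] v=[-0.4711]
Step 12: x=[4.5295] v=[-0.5082]
Step 13: x=[4.5023] v=[-0.5439]
Step 14: x=[4.4734] v=[-0.5780]
Step 15: x=[4.4429] v=[-0.6105]
Step 16: x=[4.4108] v=[-0.6413]
Step 17: x=[4.3773] v=[-0.6702]
Step 18: x=[4.3424] v=[-0.6972]
Step 19: x=[4.3063] v=[-0.7223]
Step 20: x=[4.2690] v=[-0.7453]
Step 21: x=[4.2307] v=[-0.7662]
Step 22: x=[4.1915] v=[-0.7849]
Step 23: x=[4.1514] v=[-0.8014]
Step 24: x=[4.1106] v=[-0.8156]
Step 25: x=[4.0692] v=[-0.8275]
Step 26: x=[4.0273] v=[-0.8371]
Step 27: x=[3.9851] v=[-0.8443]
Step 28: x=[3.9426] v=[-0.8491]
Step 29: x=[3.9000] v=[-0.8515]
Step 30: x=[3.8574] v=[-0.8515]
Step 31: x=[3.8149] v=[-0.8491]
Step 32: x=[3.7727] v=[-0.8443]
Step 33: x=[3.7308] v=[-0.8371]
Step 34: x=[3.6894] v=[-0.8275]
Step 35: x=[3.6486] v=[-0.8156]
Step 36: x=[3.6085] v=[-0.8014]
Step 37: x=[3.5693] v=[-0.7849]
Step 38: x=[3.5310] v=[-0.7662]
Step 39: x=[3.4937] v=[-0.7453]
Step 40: x=[3.4576] v=[-0.7223]
Step 41: x=[3.4227] v=[-0.6972]
Step 42: x=[3.3892] v=[-0.6702]
Step 43: x=[3.3571] v=[-0.6413]
Step 44: x=[3.3266] v=[-0.6105]
v[0] did not become non-negative within 44 steps; using fallback time=2.2000

Answer: 2.2000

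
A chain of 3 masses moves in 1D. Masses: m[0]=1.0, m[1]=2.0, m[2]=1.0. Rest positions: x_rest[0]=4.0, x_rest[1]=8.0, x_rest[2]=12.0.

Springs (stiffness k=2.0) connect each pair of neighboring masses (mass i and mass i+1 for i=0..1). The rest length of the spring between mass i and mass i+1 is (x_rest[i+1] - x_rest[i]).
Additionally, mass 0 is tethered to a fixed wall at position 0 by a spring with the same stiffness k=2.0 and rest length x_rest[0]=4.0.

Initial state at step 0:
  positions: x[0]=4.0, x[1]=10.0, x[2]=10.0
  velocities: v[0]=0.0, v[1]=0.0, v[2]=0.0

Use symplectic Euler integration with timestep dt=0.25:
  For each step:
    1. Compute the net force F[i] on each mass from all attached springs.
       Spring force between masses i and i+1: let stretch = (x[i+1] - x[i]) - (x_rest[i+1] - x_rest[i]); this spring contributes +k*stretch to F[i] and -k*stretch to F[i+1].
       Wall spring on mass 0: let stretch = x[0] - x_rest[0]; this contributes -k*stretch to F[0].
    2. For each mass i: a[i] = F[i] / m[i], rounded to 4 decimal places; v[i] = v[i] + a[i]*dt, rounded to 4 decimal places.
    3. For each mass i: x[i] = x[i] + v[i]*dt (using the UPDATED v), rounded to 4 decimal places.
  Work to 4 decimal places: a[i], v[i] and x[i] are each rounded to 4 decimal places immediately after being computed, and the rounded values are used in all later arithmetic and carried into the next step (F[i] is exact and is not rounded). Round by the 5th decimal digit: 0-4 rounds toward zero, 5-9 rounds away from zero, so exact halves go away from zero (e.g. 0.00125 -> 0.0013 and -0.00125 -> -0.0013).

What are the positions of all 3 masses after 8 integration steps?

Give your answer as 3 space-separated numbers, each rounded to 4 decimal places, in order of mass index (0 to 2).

Step 0: x=[4.0000 10.0000 10.0000] v=[0.0000 0.0000 0.0000]
Step 1: x=[4.2500 9.6250 10.5000] v=[1.0000 -1.5000 2.0000]
Step 2: x=[4.6406 8.9688 11.3906] v=[1.5625 -2.6250 3.5625]
Step 3: x=[4.9922 8.1934 12.4785] v=[1.4063 -3.1016 4.3516]
Step 4: x=[5.1199 7.4858 13.5308] v=[0.5108 -2.8306 4.2091]
Step 5: x=[4.9034 7.0081 14.3275] v=[-0.8662 -1.9108 3.1866]
Step 6: x=[4.3370 6.8563 14.7092] v=[-2.2656 -0.6071 1.5269]
Step 7: x=[3.5434 7.0379 14.6093] v=[-3.1745 0.7263 -0.3996]
Step 8: x=[2.7437 7.4743 14.0630] v=[-3.1990 1.7455 -2.1853]

Answer: 2.7437 7.4743 14.0630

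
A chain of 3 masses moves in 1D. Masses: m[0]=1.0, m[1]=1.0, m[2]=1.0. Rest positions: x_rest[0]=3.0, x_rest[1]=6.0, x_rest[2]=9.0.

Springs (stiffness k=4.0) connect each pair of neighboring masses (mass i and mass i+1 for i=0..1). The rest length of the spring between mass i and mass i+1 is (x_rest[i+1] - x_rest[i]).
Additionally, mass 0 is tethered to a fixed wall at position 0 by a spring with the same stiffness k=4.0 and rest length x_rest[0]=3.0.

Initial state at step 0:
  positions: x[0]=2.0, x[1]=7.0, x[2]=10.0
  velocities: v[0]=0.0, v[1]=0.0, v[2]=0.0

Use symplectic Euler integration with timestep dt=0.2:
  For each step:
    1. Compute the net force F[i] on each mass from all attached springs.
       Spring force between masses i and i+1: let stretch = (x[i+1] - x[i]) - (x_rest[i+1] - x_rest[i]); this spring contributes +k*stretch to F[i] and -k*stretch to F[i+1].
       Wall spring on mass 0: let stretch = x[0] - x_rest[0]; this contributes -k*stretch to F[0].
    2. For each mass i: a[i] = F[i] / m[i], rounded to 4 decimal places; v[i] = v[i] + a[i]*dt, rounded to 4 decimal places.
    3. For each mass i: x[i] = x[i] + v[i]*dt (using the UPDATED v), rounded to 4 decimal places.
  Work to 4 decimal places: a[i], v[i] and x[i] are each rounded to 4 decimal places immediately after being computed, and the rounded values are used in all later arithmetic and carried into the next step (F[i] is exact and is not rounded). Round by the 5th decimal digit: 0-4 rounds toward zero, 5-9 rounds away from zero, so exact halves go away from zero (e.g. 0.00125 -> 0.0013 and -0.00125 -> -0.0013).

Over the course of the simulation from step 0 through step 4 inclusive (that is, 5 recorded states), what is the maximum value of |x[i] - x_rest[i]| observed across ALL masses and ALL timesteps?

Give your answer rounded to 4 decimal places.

Answer: 1.3416

Derivation:
Step 0: x=[2.0000 7.0000 10.0000] v=[0.0000 0.0000 0.0000]
Step 1: x=[2.4800 6.6800 10.0000] v=[2.4000 -1.6000 0.0000]
Step 2: x=[3.2352 6.2192 9.9488] v=[3.7760 -2.3040 -0.2560]
Step 3: x=[3.9502 5.8777 9.7809] v=[3.5750 -1.7075 -0.8397]
Step 4: x=[4.3416 5.8523 9.4684] v=[1.9568 -0.1269 -1.5623]
Max displacement = 1.3416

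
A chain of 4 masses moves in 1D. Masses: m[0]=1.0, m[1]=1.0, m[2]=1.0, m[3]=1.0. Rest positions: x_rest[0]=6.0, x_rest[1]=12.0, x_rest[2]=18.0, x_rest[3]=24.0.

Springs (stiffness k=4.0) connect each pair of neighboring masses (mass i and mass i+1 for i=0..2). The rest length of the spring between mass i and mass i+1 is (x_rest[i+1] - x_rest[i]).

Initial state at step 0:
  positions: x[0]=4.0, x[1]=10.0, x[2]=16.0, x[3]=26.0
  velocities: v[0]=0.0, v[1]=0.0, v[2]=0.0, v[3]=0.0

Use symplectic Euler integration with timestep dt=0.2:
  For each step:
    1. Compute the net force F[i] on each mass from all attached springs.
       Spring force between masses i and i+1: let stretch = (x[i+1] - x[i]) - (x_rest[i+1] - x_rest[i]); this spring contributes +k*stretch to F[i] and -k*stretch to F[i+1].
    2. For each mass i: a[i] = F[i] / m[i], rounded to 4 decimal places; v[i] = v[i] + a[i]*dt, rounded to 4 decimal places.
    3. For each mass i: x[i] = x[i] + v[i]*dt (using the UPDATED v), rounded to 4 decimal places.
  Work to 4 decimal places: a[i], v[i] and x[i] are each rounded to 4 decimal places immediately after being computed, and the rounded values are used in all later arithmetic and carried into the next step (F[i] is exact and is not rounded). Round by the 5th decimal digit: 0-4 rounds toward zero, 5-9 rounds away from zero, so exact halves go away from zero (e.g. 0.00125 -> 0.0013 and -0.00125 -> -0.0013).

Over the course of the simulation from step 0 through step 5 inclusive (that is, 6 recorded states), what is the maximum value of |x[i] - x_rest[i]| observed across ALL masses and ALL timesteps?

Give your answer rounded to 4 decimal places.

Step 0: x=[4.0000 10.0000 16.0000 26.0000] v=[0.0000 0.0000 0.0000 0.0000]
Step 1: x=[4.0000 10.0000 16.6400 25.3600] v=[0.0000 0.0000 3.2000 -3.2000]
Step 2: x=[4.0000 10.1024 17.6128 24.2848] v=[0.0000 0.5120 4.8640 -5.3760]
Step 3: x=[4.0164 10.4301 18.4515 23.1021] v=[0.0819 1.6384 4.1933 -5.9136]
Step 4: x=[4.0990 11.0150 18.7508 22.1353] v=[0.4129 2.9246 1.4967 -4.8341]
Step 5: x=[4.3281 11.7311 18.3539 21.5870] v=[1.1457 3.5804 -1.9843 -2.7417]
Max displacement = 2.4130

Answer: 2.4130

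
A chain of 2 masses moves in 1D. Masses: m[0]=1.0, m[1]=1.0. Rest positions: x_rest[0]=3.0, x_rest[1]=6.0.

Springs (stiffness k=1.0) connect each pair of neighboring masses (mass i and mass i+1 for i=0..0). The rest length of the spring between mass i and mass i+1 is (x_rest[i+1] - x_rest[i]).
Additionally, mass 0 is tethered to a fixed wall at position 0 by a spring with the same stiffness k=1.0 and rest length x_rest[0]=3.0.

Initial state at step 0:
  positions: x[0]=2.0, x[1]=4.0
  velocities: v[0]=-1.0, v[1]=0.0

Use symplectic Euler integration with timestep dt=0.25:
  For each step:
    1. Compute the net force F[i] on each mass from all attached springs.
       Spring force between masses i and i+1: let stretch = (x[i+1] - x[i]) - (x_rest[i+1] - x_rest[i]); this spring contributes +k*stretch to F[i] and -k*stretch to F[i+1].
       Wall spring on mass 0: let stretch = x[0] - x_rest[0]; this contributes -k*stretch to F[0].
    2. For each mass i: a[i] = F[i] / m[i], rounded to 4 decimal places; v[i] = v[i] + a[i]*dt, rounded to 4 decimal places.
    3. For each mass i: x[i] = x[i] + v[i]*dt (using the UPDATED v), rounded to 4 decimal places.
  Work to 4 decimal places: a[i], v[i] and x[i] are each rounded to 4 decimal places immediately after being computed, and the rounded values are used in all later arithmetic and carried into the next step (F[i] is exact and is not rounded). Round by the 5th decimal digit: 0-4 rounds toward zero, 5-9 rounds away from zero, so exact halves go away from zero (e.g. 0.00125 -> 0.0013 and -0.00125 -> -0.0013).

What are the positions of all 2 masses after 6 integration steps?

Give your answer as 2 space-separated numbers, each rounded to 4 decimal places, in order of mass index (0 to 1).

Answer: 1.5649 4.6773

Derivation:
Step 0: x=[2.0000 4.0000] v=[-1.0000 0.0000]
Step 1: x=[1.7500 4.0625] v=[-1.0000 0.2500]
Step 2: x=[1.5352 4.1680] v=[-0.8594 0.4219]
Step 3: x=[1.3890 4.2964] v=[-0.5850 0.5137]
Step 4: x=[1.3377 4.4306] v=[-0.2054 0.5369]
Step 5: x=[1.3961 4.5590] v=[0.2334 0.5137]
Step 6: x=[1.5649 4.6773] v=[0.6751 0.4730]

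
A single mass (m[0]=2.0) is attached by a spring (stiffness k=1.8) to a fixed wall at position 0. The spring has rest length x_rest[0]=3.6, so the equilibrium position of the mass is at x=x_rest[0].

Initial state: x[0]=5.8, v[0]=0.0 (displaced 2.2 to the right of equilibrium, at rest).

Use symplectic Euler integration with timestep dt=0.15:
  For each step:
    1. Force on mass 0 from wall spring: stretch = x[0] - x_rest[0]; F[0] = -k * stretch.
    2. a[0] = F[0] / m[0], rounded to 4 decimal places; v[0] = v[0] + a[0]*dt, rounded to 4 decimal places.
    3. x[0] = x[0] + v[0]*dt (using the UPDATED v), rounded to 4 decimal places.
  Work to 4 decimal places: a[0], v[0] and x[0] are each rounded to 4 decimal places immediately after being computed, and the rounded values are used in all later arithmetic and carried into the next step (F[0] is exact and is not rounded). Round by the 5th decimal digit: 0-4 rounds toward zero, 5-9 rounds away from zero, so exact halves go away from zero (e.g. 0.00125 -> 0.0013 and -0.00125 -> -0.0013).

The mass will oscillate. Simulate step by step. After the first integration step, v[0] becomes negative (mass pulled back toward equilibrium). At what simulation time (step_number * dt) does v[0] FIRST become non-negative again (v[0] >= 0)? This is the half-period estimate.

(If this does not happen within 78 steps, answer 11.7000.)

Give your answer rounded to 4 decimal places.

Answer: 3.4500

Derivation:
Step 0: x=[5.8000] v=[0.0000]
Step 1: x=[5.7555] v=[-0.2970]
Step 2: x=[5.6673] v=[-0.5880]
Step 3: x=[5.5372] v=[-0.8671]
Step 4: x=[5.3679] v=[-1.1286]
Step 5: x=[5.1628] v=[-1.3673]
Step 6: x=[4.9261] v=[-1.5783]
Step 7: x=[4.6625] v=[-1.7573]
Step 8: x=[4.3774] v=[-1.9007]
Step 9: x=[4.0765] v=[-2.0057]
Step 10: x=[3.7660] v=[-2.0700]
Step 11: x=[3.4521] v=[-2.0924]
Step 12: x=[3.1412] v=[-2.0724]
Step 13: x=[2.8396] v=[-2.0105]
Step 14: x=[2.5534] v=[-1.9078]
Step 15: x=[2.2884] v=[-1.7665]
Step 16: x=[2.0500] v=[-1.5894]
Step 17: x=[1.8430] v=[-1.3802]
Step 18: x=[1.6716] v=[-1.1430]
Step 19: x=[1.5392] v=[-0.8827]
Step 20: x=[1.4485] v=[-0.6045]
Step 21: x=[1.4014] v=[-0.3140]
Step 22: x=[1.3988] v=[-0.0172]
Step 23: x=[1.4408] v=[0.2800]
First v>=0 after going negative at step 23, time=3.4500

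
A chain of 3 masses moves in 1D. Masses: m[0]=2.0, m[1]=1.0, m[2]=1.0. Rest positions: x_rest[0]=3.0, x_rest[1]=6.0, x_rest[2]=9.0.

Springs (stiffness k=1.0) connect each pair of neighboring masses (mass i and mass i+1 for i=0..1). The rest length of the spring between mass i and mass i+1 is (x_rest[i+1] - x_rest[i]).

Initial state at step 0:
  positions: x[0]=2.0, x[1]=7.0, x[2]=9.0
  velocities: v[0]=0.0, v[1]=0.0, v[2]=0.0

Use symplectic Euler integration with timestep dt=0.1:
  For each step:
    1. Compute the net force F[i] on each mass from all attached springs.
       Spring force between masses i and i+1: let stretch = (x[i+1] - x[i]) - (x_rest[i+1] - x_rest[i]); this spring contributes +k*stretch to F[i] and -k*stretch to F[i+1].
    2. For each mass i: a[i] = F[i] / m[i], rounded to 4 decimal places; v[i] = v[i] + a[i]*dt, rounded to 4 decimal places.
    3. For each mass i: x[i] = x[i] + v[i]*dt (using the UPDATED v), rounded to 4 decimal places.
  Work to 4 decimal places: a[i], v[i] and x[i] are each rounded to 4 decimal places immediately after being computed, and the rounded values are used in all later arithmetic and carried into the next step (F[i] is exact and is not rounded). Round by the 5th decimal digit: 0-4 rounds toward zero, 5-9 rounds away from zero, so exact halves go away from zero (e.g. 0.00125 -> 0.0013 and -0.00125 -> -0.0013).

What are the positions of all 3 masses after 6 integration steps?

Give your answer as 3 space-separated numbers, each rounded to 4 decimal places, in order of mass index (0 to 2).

Step 0: x=[2.0000 7.0000 9.0000] v=[0.0000 0.0000 0.0000]
Step 1: x=[2.0100 6.9700 9.0100] v=[0.1000 -0.3000 0.1000]
Step 2: x=[2.0298 6.9108 9.0296] v=[0.1980 -0.5920 0.1960]
Step 3: x=[2.0590 6.8240 9.0580] v=[0.2921 -0.8682 0.2841]
Step 4: x=[2.0970 6.7119 9.0941] v=[0.3804 -1.1213 0.3607]
Step 5: x=[2.1431 6.5774 9.1364] v=[0.4612 -1.3446 0.4225]
Step 6: x=[2.1964 6.4242 9.1831] v=[0.5329 -1.5321 0.4666]

Answer: 2.1964 6.4242 9.1831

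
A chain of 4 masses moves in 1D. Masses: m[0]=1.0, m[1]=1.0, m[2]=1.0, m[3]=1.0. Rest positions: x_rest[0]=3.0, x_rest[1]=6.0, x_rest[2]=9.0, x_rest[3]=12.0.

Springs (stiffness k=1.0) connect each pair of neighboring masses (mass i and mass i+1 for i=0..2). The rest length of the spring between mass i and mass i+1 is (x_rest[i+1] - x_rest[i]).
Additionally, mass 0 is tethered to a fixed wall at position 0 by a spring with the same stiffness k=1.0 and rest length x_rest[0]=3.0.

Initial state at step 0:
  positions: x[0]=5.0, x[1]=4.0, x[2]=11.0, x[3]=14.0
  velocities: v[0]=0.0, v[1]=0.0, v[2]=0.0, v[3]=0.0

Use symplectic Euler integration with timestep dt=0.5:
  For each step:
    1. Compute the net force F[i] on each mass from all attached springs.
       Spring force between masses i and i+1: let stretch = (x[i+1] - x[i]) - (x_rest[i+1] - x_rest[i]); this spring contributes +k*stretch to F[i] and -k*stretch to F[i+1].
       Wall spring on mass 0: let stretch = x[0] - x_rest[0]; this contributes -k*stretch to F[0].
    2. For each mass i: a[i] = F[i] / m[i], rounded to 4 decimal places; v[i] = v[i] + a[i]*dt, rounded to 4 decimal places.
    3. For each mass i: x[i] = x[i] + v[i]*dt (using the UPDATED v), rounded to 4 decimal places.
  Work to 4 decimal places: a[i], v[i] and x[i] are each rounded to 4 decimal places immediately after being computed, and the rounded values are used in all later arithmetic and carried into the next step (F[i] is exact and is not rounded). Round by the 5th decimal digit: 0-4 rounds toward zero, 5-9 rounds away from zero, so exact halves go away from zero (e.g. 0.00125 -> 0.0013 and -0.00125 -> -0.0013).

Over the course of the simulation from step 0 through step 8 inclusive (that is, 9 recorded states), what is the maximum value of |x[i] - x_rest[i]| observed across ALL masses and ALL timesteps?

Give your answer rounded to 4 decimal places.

Answer: 3.2500

Derivation:
Step 0: x=[5.0000 4.0000 11.0000 14.0000] v=[0.0000 0.0000 0.0000 0.0000]
Step 1: x=[3.5000 6.0000 10.0000 14.0000] v=[-3.0000 4.0000 -2.0000 0.0000]
Step 2: x=[1.7500 8.3750 9.0000 13.7500] v=[-3.5000 4.7500 -2.0000 -0.5000]
Step 3: x=[1.2188 9.2500 9.0313 13.0625] v=[-1.0625 1.7500 0.0625 -1.3750]
Step 4: x=[2.3907 8.0625 10.1251 12.1172] v=[2.3437 -2.3750 2.1875 -1.8906]
Step 5: x=[4.3829 5.9727 11.2013 11.4239] v=[3.9843 -4.1796 2.1523 -1.3867]
Step 6: x=[5.6768 4.7926 11.0260 11.4249] v=[2.5878 -2.3602 -0.3507 0.0020]
Step 7: x=[5.3305 5.3919 9.3920 12.0762] v=[-0.6927 1.1986 -3.2680 1.3026]
Step 8: x=[3.6669 6.9759 7.4290 12.8065] v=[-3.3273 3.1680 -3.9260 1.4605]
Max displacement = 3.2500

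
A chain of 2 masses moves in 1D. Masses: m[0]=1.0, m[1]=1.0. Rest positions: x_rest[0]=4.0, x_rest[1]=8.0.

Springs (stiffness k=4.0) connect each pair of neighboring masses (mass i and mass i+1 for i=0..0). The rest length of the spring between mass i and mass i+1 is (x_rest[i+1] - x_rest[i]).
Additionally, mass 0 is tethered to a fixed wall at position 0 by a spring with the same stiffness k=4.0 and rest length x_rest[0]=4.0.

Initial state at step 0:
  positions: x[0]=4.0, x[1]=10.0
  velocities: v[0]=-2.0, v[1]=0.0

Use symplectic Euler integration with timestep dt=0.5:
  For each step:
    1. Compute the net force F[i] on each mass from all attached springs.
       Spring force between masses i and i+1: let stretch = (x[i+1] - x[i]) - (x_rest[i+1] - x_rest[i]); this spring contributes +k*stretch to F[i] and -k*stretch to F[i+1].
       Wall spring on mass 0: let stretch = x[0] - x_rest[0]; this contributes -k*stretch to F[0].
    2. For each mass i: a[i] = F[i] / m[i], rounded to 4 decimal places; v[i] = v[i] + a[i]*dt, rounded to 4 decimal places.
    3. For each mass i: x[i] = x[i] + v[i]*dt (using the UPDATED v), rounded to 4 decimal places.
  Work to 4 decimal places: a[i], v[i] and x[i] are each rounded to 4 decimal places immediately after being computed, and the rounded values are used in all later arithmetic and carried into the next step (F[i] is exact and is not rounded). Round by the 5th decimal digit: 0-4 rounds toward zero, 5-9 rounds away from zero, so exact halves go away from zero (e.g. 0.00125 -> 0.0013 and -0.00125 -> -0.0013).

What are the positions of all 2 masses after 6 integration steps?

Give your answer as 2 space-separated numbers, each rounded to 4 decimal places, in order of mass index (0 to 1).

Answer: 3.0000 8.0000

Derivation:
Step 0: x=[4.0000 10.0000] v=[-2.0000 0.0000]
Step 1: x=[5.0000 8.0000] v=[2.0000 -4.0000]
Step 2: x=[4.0000 7.0000] v=[-2.0000 -2.0000]
Step 3: x=[2.0000 7.0000] v=[-4.0000 0.0000]
Step 4: x=[3.0000 6.0000] v=[2.0000 -2.0000]
Step 5: x=[4.0000 6.0000] v=[2.0000 0.0000]
Step 6: x=[3.0000 8.0000] v=[-2.0000 4.0000]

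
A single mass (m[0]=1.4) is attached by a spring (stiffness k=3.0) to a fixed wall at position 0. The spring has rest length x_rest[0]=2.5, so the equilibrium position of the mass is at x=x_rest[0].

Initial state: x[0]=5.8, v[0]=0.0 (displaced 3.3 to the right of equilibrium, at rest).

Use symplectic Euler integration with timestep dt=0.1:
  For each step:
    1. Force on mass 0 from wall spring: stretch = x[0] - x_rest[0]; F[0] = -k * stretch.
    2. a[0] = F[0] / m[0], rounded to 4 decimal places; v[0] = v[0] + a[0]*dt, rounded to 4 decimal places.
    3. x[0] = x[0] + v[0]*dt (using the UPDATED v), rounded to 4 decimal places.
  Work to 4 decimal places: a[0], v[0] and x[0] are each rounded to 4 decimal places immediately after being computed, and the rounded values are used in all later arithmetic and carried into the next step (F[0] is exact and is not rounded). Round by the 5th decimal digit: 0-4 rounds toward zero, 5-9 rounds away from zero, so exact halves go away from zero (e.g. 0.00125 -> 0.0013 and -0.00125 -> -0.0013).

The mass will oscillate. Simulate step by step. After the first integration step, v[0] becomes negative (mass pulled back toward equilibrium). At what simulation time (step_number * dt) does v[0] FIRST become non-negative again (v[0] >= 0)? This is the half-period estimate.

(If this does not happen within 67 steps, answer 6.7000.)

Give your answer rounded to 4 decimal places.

Step 0: x=[5.8000] v=[0.0000]
Step 1: x=[5.7293] v=[-0.7071]
Step 2: x=[5.5894] v=[-1.3991]
Step 3: x=[5.3833] v=[-2.0611]
Step 4: x=[5.1154] v=[-2.6790]
Step 5: x=[4.7915] v=[-3.2394]
Step 6: x=[4.4185] v=[-3.7304]
Step 7: x=[4.0044] v=[-4.1415]
Step 8: x=[3.5580] v=[-4.4639]
Step 9: x=[3.0889] v=[-4.6906]
Step 10: x=[2.6072] v=[-4.8168]
Step 11: x=[2.1232] v=[-4.8398]
Step 12: x=[1.6473] v=[-4.7591]
Step 13: x=[1.1897] v=[-4.5764]
Step 14: x=[0.7601] v=[-4.2956]
Step 15: x=[0.3678] v=[-3.9228]
Step 16: x=[0.0212] v=[-3.4659]
Step 17: x=[-0.2723] v=[-2.9347]
Step 18: x=[-0.5064] v=[-2.3406]
Step 19: x=[-0.6760] v=[-1.6964]
Step 20: x=[-0.7776] v=[-1.0158]
Step 21: x=[-0.8090] v=[-0.3135]
Step 22: x=[-0.7694] v=[0.3956]
First v>=0 after going negative at step 22, time=2.2000

Answer: 2.2000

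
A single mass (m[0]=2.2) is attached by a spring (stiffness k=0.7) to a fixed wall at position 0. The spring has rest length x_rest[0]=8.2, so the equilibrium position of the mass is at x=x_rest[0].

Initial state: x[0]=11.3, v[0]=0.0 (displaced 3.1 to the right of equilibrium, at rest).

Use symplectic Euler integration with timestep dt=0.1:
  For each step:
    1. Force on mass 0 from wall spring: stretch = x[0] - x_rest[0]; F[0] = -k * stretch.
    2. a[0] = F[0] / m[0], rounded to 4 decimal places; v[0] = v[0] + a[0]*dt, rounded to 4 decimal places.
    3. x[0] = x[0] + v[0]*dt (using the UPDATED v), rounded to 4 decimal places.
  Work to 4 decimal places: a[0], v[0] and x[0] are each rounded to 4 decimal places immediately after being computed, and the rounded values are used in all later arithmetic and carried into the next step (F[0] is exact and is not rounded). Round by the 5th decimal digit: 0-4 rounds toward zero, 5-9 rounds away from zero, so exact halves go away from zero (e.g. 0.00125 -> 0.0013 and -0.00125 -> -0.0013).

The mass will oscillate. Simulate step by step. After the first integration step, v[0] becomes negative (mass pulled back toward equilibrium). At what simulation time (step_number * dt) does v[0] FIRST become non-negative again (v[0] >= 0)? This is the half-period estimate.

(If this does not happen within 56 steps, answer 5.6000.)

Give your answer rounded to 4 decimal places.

Answer: 5.6000

Derivation:
Step 0: x=[11.3000] v=[0.0000]
Step 1: x=[11.2901] v=[-0.0986]
Step 2: x=[11.2704] v=[-0.1969]
Step 3: x=[11.2409] v=[-0.2946]
Step 4: x=[11.2018] v=[-0.3914]
Step 5: x=[11.1531] v=[-0.4869]
Step 6: x=[11.0950] v=[-0.5809]
Step 7: x=[11.0277] v=[-0.6730]
Step 8: x=[10.9514] v=[-0.7630]
Step 9: x=[10.8664] v=[-0.8505]
Step 10: x=[10.7729] v=[-0.9353]
Step 11: x=[10.6712] v=[-1.0172]
Step 12: x=[10.5616] v=[-1.0958]
Step 13: x=[10.4445] v=[-1.1709]
Step 14: x=[10.3203] v=[-1.2423]
Step 15: x=[10.1893] v=[-1.3098]
Step 16: x=[10.0520] v=[-1.3731]
Step 17: x=[9.9088] v=[-1.4320]
Step 18: x=[9.7602] v=[-1.4864]
Step 19: x=[9.6066] v=[-1.5360]
Step 20: x=[9.4485] v=[-1.5808]
Step 21: x=[9.2865] v=[-1.6205]
Step 22: x=[9.1210] v=[-1.6551]
Step 23: x=[8.9526] v=[-1.6844]
Step 24: x=[8.7818] v=[-1.7084]
Step 25: x=[8.6091] v=[-1.7269]
Step 26: x=[8.4351] v=[-1.7399]
Step 27: x=[8.2604] v=[-1.7474]
Step 28: x=[8.0855] v=[-1.7493]
Step 29: x=[7.9109] v=[-1.7457]
Step 30: x=[7.7373] v=[-1.7365]
Step 31: x=[7.5651] v=[-1.7218]
Step 32: x=[7.3949] v=[-1.7016]
Step 33: x=[7.2273] v=[-1.6760]
Step 34: x=[7.0628] v=[-1.6451]
Step 35: x=[6.9019] v=[-1.6089]
Step 36: x=[6.7451] v=[-1.5676]
Step 37: x=[6.5930] v=[-1.5213]
Step 38: x=[6.4460] v=[-1.4702]
Step 39: x=[6.3046] v=[-1.4144]
Step 40: x=[6.1692] v=[-1.3541]
Step 41: x=[6.0403] v=[-1.2895]
Step 42: x=[5.9182] v=[-1.2208]
Step 43: x=[5.8034] v=[-1.1482]
Step 44: x=[5.6962] v=[-1.0719]
Step 45: x=[5.5970] v=[-0.9922]
Step 46: x=[5.5061] v=[-0.9094]
Step 47: x=[5.4237] v=[-0.8237]
Step 48: x=[5.3502] v=[-0.7354]
Step 49: x=[5.2857] v=[-0.6447]
Step 50: x=[5.2305] v=[-0.5520]
Step 51: x=[5.1848] v=[-0.4575]
Step 52: x=[5.1486] v=[-0.3616]
Step 53: x=[5.1222] v=[-0.2645]
Step 54: x=[5.1055] v=[-0.1666]
Step 55: x=[5.0987] v=[-0.0681]
Step 56: x=[5.1018] v=[0.0306]
First v>=0 after going negative at step 56, time=5.6000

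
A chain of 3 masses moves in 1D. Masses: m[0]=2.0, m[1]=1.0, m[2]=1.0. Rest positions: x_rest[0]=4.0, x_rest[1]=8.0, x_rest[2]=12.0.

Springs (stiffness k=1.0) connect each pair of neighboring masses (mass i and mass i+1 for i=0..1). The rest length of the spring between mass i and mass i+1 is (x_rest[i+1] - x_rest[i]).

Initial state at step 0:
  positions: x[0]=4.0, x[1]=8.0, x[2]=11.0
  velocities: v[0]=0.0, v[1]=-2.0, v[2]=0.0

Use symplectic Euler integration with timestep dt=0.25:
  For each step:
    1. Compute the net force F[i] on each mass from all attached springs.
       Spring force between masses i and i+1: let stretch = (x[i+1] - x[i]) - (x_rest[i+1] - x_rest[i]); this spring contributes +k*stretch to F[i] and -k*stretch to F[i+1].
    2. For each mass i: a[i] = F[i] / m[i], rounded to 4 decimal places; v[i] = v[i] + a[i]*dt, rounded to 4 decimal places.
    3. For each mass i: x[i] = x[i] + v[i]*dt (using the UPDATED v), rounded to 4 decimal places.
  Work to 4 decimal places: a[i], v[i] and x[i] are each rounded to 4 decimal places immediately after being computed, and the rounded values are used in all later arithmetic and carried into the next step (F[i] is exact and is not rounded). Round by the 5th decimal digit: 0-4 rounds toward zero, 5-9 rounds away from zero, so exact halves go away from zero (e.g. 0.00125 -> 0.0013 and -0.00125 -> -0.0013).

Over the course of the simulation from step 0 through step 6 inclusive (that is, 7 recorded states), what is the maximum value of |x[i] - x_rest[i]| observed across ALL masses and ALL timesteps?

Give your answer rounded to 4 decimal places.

Answer: 2.0432

Derivation:
Step 0: x=[4.0000 8.0000 11.0000] v=[0.0000 -2.0000 0.0000]
Step 1: x=[4.0000 7.4375 11.0625] v=[0.0000 -2.2500 0.2500]
Step 2: x=[3.9824 6.8867 11.1485] v=[-0.0703 -2.2031 0.3438]
Step 3: x=[3.9306 6.4208 11.2181] v=[-0.2073 -1.8637 0.2784]
Step 4: x=[3.8316 6.0991 11.2379] v=[-0.3960 -1.2869 0.0791]
Step 5: x=[3.6785 5.9568 11.1865] v=[-0.6126 -0.5691 -0.2056]
Step 6: x=[3.4716 5.9990 11.0583] v=[-0.8278 0.1688 -0.5130]
Max displacement = 2.0432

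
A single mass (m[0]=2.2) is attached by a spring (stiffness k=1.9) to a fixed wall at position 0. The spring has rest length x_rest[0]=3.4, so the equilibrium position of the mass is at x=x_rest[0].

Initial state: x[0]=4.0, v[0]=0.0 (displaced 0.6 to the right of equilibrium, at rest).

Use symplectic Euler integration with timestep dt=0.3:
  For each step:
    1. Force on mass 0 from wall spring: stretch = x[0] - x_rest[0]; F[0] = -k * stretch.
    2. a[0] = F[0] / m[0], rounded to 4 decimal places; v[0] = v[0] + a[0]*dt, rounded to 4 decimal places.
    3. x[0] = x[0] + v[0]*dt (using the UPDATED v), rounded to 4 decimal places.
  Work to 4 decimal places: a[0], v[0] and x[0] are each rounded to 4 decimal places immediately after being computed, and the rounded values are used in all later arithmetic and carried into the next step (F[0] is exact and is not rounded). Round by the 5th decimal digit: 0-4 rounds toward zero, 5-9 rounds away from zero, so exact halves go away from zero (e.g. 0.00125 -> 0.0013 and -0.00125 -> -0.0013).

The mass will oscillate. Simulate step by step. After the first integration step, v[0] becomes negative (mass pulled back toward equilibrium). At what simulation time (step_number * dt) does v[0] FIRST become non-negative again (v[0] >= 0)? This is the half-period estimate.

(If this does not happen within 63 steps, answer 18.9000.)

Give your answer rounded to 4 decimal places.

Step 0: x=[4.0000] v=[0.0000]
Step 1: x=[3.9534] v=[-0.1555]
Step 2: x=[3.8637] v=[-0.2989]
Step 3: x=[3.7380] v=[-0.4191]
Step 4: x=[3.5860] v=[-0.5067]
Step 5: x=[3.4195] v=[-0.5549]
Step 6: x=[3.2515] v=[-0.5599]
Step 7: x=[3.0951] v=[-0.5214]
Step 8: x=[2.9624] v=[-0.4424]
Step 9: x=[2.8637] v=[-0.3290]
Step 10: x=[2.8067] v=[-0.1900]
Step 11: x=[2.7958] v=[-0.0363]
Step 12: x=[2.8319] v=[0.1202]
First v>=0 after going negative at step 12, time=3.6000

Answer: 3.6000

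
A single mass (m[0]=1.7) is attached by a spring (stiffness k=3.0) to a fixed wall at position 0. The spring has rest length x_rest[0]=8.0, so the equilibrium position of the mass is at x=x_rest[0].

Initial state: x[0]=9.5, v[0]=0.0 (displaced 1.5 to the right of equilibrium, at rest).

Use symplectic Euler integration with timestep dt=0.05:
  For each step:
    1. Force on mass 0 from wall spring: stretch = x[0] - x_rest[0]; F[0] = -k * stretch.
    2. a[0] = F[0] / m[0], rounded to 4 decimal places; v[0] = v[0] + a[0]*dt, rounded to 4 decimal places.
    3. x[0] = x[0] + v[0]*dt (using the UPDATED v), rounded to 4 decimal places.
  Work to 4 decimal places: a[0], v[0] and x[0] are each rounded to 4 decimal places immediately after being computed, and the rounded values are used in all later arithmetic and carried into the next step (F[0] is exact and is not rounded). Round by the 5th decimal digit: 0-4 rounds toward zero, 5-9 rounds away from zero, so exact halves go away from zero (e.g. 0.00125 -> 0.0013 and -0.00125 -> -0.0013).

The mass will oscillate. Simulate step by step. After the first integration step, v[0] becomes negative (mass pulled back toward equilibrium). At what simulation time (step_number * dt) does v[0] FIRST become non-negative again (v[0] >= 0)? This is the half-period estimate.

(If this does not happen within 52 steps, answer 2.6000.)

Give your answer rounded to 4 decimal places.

Answer: 2.4000

Derivation:
Step 0: x=[9.5000] v=[0.0000]
Step 1: x=[9.4934] v=[-0.1324]
Step 2: x=[9.4802] v=[-0.2642]
Step 3: x=[9.4605] v=[-0.3948]
Step 4: x=[9.4343] v=[-0.5237]
Step 5: x=[9.4018] v=[-0.6503]
Step 6: x=[9.3631] v=[-0.7740]
Step 7: x=[9.3184] v=[-0.8943]
Step 8: x=[9.2679] v=[-1.0106]
Step 9: x=[9.2118] v=[-1.1225]
Step 10: x=[9.1503] v=[-1.2294]
Step 11: x=[9.0838] v=[-1.3309]
Step 12: x=[9.0125] v=[-1.4265]
Step 13: x=[8.9367] v=[-1.5158]
Step 14: x=[8.8568] v=[-1.5985]
Step 15: x=[8.7731] v=[-1.6741]
Step 16: x=[8.6860] v=[-1.7423]
Step 17: x=[8.5959] v=[-1.8028]
Step 18: x=[8.5031] v=[-1.8554]
Step 19: x=[8.4081] v=[-1.8998]
Step 20: x=[8.3113] v=[-1.9358]
Step 21: x=[8.2131] v=[-1.9633]
Step 22: x=[8.1140] v=[-1.9821]
Step 23: x=[8.0144] v=[-1.9922]
Step 24: x=[7.9147] v=[-1.9935]
Step 25: x=[7.8154] v=[-1.9860]
Step 26: x=[7.7169] v=[-1.9697]
Step 27: x=[7.6197] v=[-1.9447]
Step 28: x=[7.5241] v=[-1.9111]
Step 29: x=[7.4306] v=[-1.8691]
Step 30: x=[7.3397] v=[-1.8189]
Step 31: x=[7.2517] v=[-1.7606]
Step 32: x=[7.1670] v=[-1.6946]
Step 33: x=[7.0859] v=[-1.6211]
Step 34: x=[7.0089] v=[-1.5404]
Step 35: x=[6.9363] v=[-1.4530]
Step 36: x=[6.8683] v=[-1.3591]
Step 37: x=[6.8053] v=[-1.2592]
Step 38: x=[6.7476] v=[-1.1538]
Step 39: x=[6.6954] v=[-1.0433]
Step 40: x=[6.6490] v=[-0.9282]
Step 41: x=[6.6086] v=[-0.8090]
Step 42: x=[6.5743] v=[-0.6862]
Step 43: x=[6.5463] v=[-0.5604]
Step 44: x=[6.5247] v=[-0.4321]
Step 45: x=[6.5096] v=[-0.3019]
Step 46: x=[6.5011] v=[-0.1704]
Step 47: x=[6.4992] v=[-0.0381]
Step 48: x=[6.5039] v=[0.0943]
First v>=0 after going negative at step 48, time=2.4000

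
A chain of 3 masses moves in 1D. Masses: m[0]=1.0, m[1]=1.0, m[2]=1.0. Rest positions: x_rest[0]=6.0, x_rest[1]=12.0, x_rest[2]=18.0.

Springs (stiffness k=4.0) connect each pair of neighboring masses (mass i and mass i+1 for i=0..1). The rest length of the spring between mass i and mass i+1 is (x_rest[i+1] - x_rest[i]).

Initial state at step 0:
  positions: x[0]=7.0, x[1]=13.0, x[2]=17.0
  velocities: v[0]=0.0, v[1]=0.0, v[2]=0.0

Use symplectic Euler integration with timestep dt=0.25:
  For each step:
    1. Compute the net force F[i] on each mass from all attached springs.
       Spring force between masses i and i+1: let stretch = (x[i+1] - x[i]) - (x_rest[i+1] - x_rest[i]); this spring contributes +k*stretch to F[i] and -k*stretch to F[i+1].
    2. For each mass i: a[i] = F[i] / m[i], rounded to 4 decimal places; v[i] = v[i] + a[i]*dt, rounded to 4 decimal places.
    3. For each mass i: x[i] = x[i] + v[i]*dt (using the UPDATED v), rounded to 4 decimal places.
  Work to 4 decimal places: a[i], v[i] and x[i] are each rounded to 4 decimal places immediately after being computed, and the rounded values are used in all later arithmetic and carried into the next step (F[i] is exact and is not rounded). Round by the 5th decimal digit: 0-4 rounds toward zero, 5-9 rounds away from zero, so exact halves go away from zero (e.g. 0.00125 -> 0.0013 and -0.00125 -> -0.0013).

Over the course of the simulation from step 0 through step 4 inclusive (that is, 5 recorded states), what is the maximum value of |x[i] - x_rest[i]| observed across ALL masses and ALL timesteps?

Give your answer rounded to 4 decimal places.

Answer: 1.2344

Derivation:
Step 0: x=[7.0000 13.0000 17.0000] v=[0.0000 0.0000 0.0000]
Step 1: x=[7.0000 12.5000 17.5000] v=[0.0000 -2.0000 2.0000]
Step 2: x=[6.8750 11.8750 18.2500] v=[-0.5000 -2.5000 3.0000]
Step 3: x=[6.5000 11.5938 18.9063] v=[-1.5000 -1.1250 2.6250]
Step 4: x=[5.8985 11.8672 19.2344] v=[-2.4062 1.0937 1.3125]
Max displacement = 1.2344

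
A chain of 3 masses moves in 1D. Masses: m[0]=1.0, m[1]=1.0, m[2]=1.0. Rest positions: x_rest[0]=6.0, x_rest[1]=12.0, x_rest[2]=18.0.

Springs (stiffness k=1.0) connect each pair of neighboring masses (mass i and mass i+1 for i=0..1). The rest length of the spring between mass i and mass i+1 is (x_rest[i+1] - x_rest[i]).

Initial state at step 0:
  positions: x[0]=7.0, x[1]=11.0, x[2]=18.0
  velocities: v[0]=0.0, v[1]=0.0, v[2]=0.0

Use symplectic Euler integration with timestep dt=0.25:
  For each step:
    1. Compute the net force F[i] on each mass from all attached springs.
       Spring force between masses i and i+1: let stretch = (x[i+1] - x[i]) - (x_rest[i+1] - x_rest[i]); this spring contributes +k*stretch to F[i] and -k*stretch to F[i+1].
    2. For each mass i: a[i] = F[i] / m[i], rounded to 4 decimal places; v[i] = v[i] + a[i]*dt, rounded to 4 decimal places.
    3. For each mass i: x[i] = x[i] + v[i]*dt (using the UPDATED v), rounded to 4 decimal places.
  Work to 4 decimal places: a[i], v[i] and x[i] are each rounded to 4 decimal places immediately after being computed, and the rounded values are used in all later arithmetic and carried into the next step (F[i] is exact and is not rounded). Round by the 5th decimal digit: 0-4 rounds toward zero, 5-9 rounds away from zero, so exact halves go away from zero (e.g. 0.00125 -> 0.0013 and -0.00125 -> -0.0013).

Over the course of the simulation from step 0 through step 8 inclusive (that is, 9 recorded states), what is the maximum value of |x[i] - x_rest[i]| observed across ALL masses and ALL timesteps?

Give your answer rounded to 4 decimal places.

Answer: 1.0154

Derivation:
Step 0: x=[7.0000 11.0000 18.0000] v=[0.0000 0.0000 0.0000]
Step 1: x=[6.8750 11.1875 17.9375] v=[-0.5000 0.7500 -0.2500]
Step 2: x=[6.6445 11.5274 17.8281] v=[-0.9219 1.3594 -0.4375]
Step 3: x=[6.3442 11.9559 17.6999] v=[-1.2012 1.7139 -0.5127]
Step 4: x=[6.0196 12.3927 17.5877] v=[-1.2983 1.7470 -0.4487]
Step 5: x=[5.7184 12.7558 17.5258] v=[-1.2050 1.4525 -0.2475]
Step 6: x=[5.4820 12.9772 17.5408] v=[-0.9457 0.8857 0.0600]
Step 7: x=[5.3390 13.0154 17.6456] v=[-0.5719 0.1528 0.4191]
Step 8: x=[5.3008 12.8632 17.8360] v=[-0.1528 -0.6088 0.7616]
Max displacement = 1.0154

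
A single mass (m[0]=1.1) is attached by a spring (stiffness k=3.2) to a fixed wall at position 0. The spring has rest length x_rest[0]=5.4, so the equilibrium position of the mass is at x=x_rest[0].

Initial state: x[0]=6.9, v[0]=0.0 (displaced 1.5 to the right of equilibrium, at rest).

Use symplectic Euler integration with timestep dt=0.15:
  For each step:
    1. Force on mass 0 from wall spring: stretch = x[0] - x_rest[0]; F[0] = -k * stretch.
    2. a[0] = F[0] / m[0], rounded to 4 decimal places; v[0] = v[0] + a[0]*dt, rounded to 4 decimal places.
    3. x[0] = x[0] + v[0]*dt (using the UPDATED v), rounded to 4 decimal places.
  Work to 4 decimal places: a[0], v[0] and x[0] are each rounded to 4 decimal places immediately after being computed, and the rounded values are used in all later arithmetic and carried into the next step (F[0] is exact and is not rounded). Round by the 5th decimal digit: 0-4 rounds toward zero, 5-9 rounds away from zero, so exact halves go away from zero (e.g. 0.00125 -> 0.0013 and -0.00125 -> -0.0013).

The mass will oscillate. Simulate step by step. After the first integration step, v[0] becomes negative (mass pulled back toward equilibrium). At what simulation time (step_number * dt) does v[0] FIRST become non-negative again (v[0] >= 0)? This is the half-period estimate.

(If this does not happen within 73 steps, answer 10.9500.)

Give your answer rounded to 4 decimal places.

Answer: 1.9500

Derivation:
Step 0: x=[6.9000] v=[0.0000]
Step 1: x=[6.8018] v=[-0.6545]
Step 2: x=[6.6119] v=[-1.2662]
Step 3: x=[6.3427] v=[-1.7950]
Step 4: x=[6.0117] v=[-2.2064]
Step 5: x=[5.6407] v=[-2.4733]
Step 6: x=[5.2540] v=[-2.5783]
Step 7: x=[4.8768] v=[-2.5146]
Step 8: x=[4.5339] v=[-2.2863]
Step 9: x=[4.2476] v=[-1.9084]
Step 10: x=[4.0368] v=[-1.4055]
Step 11: x=[3.9152] v=[-0.8106]
Step 12: x=[3.8908] v=[-0.1627]
Step 13: x=[3.9652] v=[0.4959]
First v>=0 after going negative at step 13, time=1.9500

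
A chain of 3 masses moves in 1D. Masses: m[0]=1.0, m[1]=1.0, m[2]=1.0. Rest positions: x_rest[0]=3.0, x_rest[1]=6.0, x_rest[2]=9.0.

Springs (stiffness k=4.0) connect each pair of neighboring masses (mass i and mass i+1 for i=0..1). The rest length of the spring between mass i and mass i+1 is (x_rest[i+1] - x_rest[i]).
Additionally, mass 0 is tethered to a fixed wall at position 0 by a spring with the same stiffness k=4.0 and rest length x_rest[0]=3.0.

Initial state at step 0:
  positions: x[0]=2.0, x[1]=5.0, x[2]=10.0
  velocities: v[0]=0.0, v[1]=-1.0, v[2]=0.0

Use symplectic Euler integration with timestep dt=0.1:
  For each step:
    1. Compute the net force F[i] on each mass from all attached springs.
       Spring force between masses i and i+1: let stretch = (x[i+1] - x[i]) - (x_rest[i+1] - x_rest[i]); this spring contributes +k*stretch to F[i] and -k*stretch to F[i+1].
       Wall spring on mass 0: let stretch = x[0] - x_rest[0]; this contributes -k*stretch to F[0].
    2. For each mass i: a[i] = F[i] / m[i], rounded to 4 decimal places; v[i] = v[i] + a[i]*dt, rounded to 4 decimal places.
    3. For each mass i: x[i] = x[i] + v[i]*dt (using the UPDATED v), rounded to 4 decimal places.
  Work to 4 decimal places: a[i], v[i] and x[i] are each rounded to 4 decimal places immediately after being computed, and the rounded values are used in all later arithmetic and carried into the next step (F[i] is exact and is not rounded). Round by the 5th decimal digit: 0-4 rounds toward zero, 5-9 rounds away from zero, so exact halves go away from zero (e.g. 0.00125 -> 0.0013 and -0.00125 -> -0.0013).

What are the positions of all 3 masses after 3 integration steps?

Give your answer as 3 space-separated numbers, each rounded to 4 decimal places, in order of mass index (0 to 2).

Answer: 2.2243 5.1719 9.5359

Derivation:
Step 0: x=[2.0000 5.0000 10.0000] v=[0.0000 -1.0000 0.0000]
Step 1: x=[2.0400 4.9800 9.9200] v=[0.4000 -0.2000 -0.8000]
Step 2: x=[2.1160 5.0400 9.7624] v=[0.7600 0.6000 -1.5760]
Step 3: x=[2.2243 5.1719 9.5359] v=[1.0832 1.3194 -2.2650]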